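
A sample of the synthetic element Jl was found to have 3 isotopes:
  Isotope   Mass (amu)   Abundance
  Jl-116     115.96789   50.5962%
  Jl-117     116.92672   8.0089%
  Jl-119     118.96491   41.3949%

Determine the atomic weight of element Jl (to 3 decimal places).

117.285 amu

The abundance-weighted mean is 0.505962 × 115.96789 + 0.080089 × 116.92672 + 0.413949 × 118.96491
= 58.675346 + 9.364544 + 49.245406 = 117.285296 amu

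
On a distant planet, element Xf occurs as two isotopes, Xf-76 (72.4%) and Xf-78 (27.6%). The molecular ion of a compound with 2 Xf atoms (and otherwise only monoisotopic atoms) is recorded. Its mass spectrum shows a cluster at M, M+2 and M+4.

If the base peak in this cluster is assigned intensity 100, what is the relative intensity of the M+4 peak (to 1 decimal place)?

Term probabilities: M 0.5242, M+2 0.3996, M+4 0.0762. Base peak = M.
P(M) = C(2,0) × 0.724^2 × 0.276^0 = 1 × 0.524176 × 1.0000 = 0.524176 (base)
P(M+4) = C(2,2) × 0.724^0 × 0.276^2 = 1 × 1.0000 × 0.076176 = 0.076176
Relative intensity = 0.076176 / 0.524176 × 100 = 14.5

14.5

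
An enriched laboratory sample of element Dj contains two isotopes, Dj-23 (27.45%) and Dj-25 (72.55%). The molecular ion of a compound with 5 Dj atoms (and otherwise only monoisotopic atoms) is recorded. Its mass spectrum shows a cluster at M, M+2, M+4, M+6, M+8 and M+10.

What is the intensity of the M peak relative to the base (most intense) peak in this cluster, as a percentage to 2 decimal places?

Binomial terms of (0.2745 + 0.7255)^5: M 0.0016, M+2 0.0206, M+4 0.1089, M+6 0.2877, M+8 0.3802, M+10 0.2010 → M+8 is the base peak.
P(M+8) = C(5,4) × 0.2745^1 × 0.7255^4 = 5 × 0.2745 × 0.27704459 = 0.380244 (base)
P(M) = C(5,0) × 0.2745^5 × 0.7255^0 = 1 × 0.00155852 × 1.0000 = 0.001559
Relative intensity = 0.001559 / 0.380244 × 100 = 0.41

0.41%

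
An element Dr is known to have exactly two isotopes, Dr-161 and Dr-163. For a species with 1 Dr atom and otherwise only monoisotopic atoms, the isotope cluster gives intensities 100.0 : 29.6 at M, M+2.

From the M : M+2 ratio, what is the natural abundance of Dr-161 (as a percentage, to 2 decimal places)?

Let p = fractional abundance of Dr-161. I(M+2)/I(M) = [C(1,1)·p^0·(1−p)] / p^1 = 1·(1−p)/p = 29.6/100.0 = 0.2960
(1−p)/p = 0.2960/1 = 0.2960  ⇒  p = 1/(1 + 0.2960) = 0.7716
Dr-161: 77.16%, Dr-163: 22.84%.

77.16%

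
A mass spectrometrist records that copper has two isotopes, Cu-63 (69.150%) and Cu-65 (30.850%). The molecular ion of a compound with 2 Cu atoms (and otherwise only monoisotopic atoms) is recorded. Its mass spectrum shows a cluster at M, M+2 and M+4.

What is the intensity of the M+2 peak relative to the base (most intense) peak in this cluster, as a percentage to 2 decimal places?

Binomial terms of (0.69150 + 0.30850)^2: M 0.4782, M+2 0.4267, M+4 0.0952 → M is the base peak.
P(M) = C(2,0) × 0.69150^2 × 0.30850^0 = 1 × 0.47817225 × 1.0000 = 0.478172 (base)
P(M+2) = C(2,1) × 0.69150^1 × 0.30850^1 = 2 × 0.6915 × 0.3085 = 0.426656
Relative intensity = 0.426656 / 0.478172 × 100 = 89.23

89.23%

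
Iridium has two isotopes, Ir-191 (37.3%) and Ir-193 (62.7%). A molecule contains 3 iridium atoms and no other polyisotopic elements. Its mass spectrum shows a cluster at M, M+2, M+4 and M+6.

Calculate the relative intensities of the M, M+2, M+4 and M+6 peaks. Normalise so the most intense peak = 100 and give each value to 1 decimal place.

11.8 : 59.5 : 100.0 : 56.0

Expanding (0.373 + 0.627)^3:
P(M) = 0.373^3 = 0.051895
P(M+2) = 3 × 0.373^2 × 0.627^1 = 0.261702
P(M+4) = 3 × 0.373^1 × 0.627^2 = 0.439911
P(M+6) = 0.627^3 = 0.246492
The M+4 peak is largest (0.439911); scaling to 100 gives 11.8 : 59.5 : 100.0 : 56.0.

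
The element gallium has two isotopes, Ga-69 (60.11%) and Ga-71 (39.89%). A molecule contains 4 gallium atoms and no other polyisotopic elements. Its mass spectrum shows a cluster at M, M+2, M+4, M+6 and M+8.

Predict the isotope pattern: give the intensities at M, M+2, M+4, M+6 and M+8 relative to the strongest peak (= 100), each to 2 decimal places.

The 4 Ga atoms are independent, so intensities follow the terms of (0.6011 + 0.3989)^4.
P(M) = 0.6011^4 = 0.130553
P(M+2) = 4 × 0.6011^3 × 0.3989^1 = 0.346549
P(M+4) = 6 × 0.6011^2 × 0.3989^2 = 0.344963
P(M+6) = 4 × 0.6011^1 × 0.3989^3 = 0.152616
P(M+8) = 0.3989^4 = 0.025320
The M+2 peak is largest (0.346549); scaling to 100 gives 37.67 : 100.00 : 99.54 : 44.04 : 7.31.

37.67 : 100.00 : 99.54 : 44.04 : 7.31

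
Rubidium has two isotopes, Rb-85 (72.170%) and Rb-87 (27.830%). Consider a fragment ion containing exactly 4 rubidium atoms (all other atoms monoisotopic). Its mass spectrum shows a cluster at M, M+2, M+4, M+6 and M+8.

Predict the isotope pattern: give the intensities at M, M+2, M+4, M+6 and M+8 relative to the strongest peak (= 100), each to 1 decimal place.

Each Rb atom is independently Rb-85 (p = 0.72170) or Rb-87 (q = 0.27830); the cluster is the binomial expansion (p + q)^4.
P(M) = 0.72170^4 = 0.271286
P(M+2) = 4 × 0.72170^3 × 0.27830^1 = 0.418450
P(M+4) = 6 × 0.72170^2 × 0.27830^2 = 0.242042
P(M+6) = 4 × 0.72170^1 × 0.27830^3 = 0.062224
P(M+8) = 0.27830^4 = 0.005999
The M+2 peak is largest (0.418450); scaling to 100 gives 64.8 : 100.0 : 57.8 : 14.9 : 1.4.

64.8 : 100.0 : 57.8 : 14.9 : 1.4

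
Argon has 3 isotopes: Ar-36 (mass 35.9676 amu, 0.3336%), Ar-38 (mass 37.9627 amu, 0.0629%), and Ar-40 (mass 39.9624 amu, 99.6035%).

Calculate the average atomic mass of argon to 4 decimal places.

Weight each isotope mass by its fractional abundance: 0.003336 × 35.9676 + 0.000629 × 37.9627 + 0.996035 × 39.9624
= 0.11999 + 0.02388 + 39.80395 = 39.94782 amu

39.9478 amu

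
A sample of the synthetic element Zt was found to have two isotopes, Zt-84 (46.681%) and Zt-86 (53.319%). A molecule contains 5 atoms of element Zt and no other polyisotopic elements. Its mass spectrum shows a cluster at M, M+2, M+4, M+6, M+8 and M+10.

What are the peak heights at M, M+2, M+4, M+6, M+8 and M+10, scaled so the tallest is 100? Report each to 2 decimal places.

Expanding (0.46681 + 0.53319)^5:
P(M) = 0.46681^5 = 0.022167
P(M+2) = 5 × 0.46681^4 × 0.53319^1 = 0.126594
P(M+4) = 10 × 0.46681^3 × 0.53319^2 = 0.289191
P(M+6) = 10 × 0.46681^2 × 0.53319^3 = 0.330313
P(M+8) = 5 × 0.46681^1 × 0.53319^4 = 0.188642
P(M+10) = 0.53319^5 = 0.043093
The M+6 peak is largest (0.330313); scaling to 100 gives 6.71 : 38.33 : 87.55 : 100.00 : 57.11 : 13.05.

6.71 : 38.33 : 87.55 : 100.00 : 57.11 : 13.05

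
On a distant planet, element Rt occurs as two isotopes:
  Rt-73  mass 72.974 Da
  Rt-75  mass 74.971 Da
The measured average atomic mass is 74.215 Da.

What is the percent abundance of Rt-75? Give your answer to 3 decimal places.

62.143%

Let x be the fractional abundance of Rt-73; then Rt-75 has abundance 1 − x.
72.974·x + 74.971·(1 − x) = 74.215
(72.974 − 74.971)·x = 74.215 − 74.971
x = -0.756 / -1.997 = 0.37857 → 37.857% Rt-73, 62.143% Rt-75.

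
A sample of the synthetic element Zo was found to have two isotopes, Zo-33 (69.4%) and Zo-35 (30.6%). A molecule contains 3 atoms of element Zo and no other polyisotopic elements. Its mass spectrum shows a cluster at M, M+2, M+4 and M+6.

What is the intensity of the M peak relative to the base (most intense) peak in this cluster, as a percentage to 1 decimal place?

(0.694 + 0.306)^3 gives M 0.3343, M+2 0.4421, M+4 0.1950, M+6 0.0287; the largest is M+2.
P(M+2) = C(3,1) × 0.694^2 × 0.306^1 = 3 × 0.481636 × 0.3060 = 0.442142 (base)
P(M) = C(3,0) × 0.694^3 × 0.306^0 = 1 × 0.33425538 × 1.0000 = 0.334255
Relative intensity = 0.334255 / 0.442142 × 100 = 75.6

75.6%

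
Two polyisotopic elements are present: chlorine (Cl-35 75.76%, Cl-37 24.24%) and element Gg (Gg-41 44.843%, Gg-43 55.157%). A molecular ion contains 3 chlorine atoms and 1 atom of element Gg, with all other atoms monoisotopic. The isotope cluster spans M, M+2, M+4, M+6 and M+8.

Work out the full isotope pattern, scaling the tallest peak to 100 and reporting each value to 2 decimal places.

Chlorine pattern (n=3): 0.4348304 : 0.41738208 : 0.13354464 : 0.01424288
Element Gg pattern (n=1): 0.44843 : 0.55157
Convolve the two distributions (both contribute in 2-u steps):
  M: 0.4348304×0.44843 = 0.194991
  M+2: 0.4348304×0.55157 + 0.41738208×0.44843 = 0.427006
  M+4: 0.41738208×0.55157 + 0.13354464×0.44843 = 0.290101
  M+6: 0.13354464×0.55157 + 0.01424288×0.44843 = 0.080046
  M+8: 0.01424288×0.55157 = 0.007856
Scale to base peak (0.427006) = 100: 45.66 : 100.00 : 67.94 : 18.75 : 1.84

45.66 : 100.00 : 67.94 : 18.75 : 1.84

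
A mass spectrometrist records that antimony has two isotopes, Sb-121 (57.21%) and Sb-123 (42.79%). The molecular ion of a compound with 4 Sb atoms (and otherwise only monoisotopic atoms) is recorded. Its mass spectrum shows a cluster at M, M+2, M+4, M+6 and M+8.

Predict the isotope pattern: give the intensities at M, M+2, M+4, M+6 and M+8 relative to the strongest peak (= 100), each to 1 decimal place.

29.8 : 89.1 : 100.0 : 49.9 : 9.3

Each Sb atom is independently Sb-121 (p = 0.5721) or Sb-123 (q = 0.4279); the cluster is the binomial expansion (p + q)^4.
P(M) = 0.5721^4 = 0.107124
P(M+2) = 4 × 0.5721^3 × 0.4279^1 = 0.320493
P(M+4) = 6 × 0.5721^2 × 0.4279^2 = 0.359567
P(M+6) = 4 × 0.5721^1 × 0.4279^3 = 0.179291
P(M+8) = 0.4279^4 = 0.033525
The M+4 peak is largest (0.359567); scaling to 100 gives 29.8 : 89.1 : 100.0 : 49.9 : 9.3.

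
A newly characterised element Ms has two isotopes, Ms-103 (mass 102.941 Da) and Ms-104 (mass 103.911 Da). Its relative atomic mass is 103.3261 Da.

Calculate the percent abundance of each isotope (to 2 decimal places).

Ms-103: 60.30%, Ms-104: 39.70%

With x = fraction of Ms-103 (so Ms-104 is 1 − x):
102.941·x + 103.911·(1 − x) = 103.3261
(102.941 − 103.911)·x = 103.3261 − 103.911
x = -0.5849 / -0.970 = 0.60299 → 60.30% Ms-103, 39.70% Ms-104.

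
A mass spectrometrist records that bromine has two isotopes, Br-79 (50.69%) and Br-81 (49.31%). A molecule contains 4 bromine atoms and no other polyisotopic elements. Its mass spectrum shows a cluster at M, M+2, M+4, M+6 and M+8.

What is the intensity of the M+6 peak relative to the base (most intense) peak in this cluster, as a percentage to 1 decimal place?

Term probabilities: M 0.0660, M+2 0.2569, M+4 0.3749, M+6 0.2431, M+8 0.0591. Base peak = M+4.
P(M+4) = C(4,2) × 0.5069^2 × 0.4931^2 = 6 × 0.25694761 × 0.24314761 = 0.374857 (base)
P(M+6) = C(4,3) × 0.5069^1 × 0.4931^3 = 4 × 0.5069 × 0.11989609 = 0.243101
Relative intensity = 0.243101 / 0.374857 × 100 = 64.9

64.9%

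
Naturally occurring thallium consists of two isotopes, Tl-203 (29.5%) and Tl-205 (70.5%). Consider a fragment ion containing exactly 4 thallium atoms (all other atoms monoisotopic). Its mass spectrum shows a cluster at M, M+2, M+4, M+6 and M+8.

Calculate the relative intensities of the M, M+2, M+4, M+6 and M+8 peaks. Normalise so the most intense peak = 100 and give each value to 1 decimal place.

1.8 : 17.5 : 62.8 : 100.0 : 59.7

The 4 Tl atoms are independent, so intensities follow the terms of (0.295 + 0.705)^4.
P(M) = 0.295^4 = 0.007573
P(M+2) = 4 × 0.295^3 × 0.705^1 = 0.072396
P(M+4) = 6 × 0.295^2 × 0.705^2 = 0.259522
P(M+6) = 4 × 0.295^1 × 0.705^3 = 0.413475
P(M+8) = 0.705^4 = 0.247034
The M+6 peak is largest (0.413475); scaling to 100 gives 1.8 : 17.5 : 62.8 : 100.0 : 59.7.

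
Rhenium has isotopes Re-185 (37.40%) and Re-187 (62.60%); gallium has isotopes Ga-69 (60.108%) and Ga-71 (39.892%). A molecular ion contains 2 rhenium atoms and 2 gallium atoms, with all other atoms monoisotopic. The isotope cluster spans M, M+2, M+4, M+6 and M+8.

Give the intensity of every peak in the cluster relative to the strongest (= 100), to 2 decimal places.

Rhenium pattern (n=2): 0.139876 : 0.468248 : 0.391876
Gallium pattern (n=2): 0.36129717 : 0.47956567 : 0.15913717
Convolve the two distributions (both contribute in 2-u steps):
  M: 0.139876×0.36129717 = 0.050537
  M+2: 0.139876×0.47956567 + 0.468248×0.36129717 = 0.236256
  M+4: 0.139876×0.15913717 + 0.468248×0.47956567 + 0.391876×0.36129717 = 0.388399
  M+6: 0.468248×0.15913717 + 0.391876×0.47956567 = 0.262446
  M+8: 0.391876×0.15913717 = 0.062362
Scale to base peak (0.388399) = 100: 13.01 : 60.83 : 100.00 : 67.57 : 16.06

13.01 : 60.83 : 100.00 : 67.57 : 16.06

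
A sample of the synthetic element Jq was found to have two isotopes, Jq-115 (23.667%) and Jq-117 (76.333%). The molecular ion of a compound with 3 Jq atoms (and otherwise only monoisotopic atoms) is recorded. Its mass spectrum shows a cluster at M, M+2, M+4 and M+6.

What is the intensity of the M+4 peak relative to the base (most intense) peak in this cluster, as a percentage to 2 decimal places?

93.01%

Term probabilities: M 0.0133, M+2 0.1283, M+4 0.4137, M+6 0.4448. Base peak = M+6.
P(M+6) = C(3,3) × 0.23667^0 × 0.76333^3 = 1 × 1.0000 × 0.44477154 = 0.444772 (base)
P(M+4) = C(3,2) × 0.23667^1 × 0.76333^2 = 3 × 0.23667 × 0.58267269 = 0.413703
Relative intensity = 0.413703 / 0.444772 × 100 = 93.01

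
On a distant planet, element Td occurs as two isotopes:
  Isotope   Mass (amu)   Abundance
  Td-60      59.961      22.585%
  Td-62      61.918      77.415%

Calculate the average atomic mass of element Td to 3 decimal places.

Average mass = Σ (abundance × isotope mass) = 0.22585 × 59.961 + 0.77415 × 61.918
= 13.5422 + 47.9338 = 61.4760 amu

61.476 amu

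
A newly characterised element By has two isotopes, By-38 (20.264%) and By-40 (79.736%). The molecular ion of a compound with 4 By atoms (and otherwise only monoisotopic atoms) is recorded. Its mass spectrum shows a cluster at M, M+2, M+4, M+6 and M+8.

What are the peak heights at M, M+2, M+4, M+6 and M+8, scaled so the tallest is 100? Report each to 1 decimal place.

Each By atom is independently By-38 (p = 0.20264) or By-40 (q = 0.79736); the cluster is the binomial expansion (p + q)^4.
P(M) = 0.20264^4 = 0.001686
P(M+2) = 4 × 0.20264^3 × 0.79736^1 = 0.026539
P(M+4) = 6 × 0.20264^2 × 0.79736^2 = 0.156643
P(M+6) = 4 × 0.20264^1 × 0.79736^3 = 0.410912
P(M+8) = 0.79736^4 = 0.404220
The M+6 peak is largest (0.410912); scaling to 100 gives 0.4 : 6.5 : 38.1 : 100.0 : 98.4.

0.4 : 6.5 : 38.1 : 100.0 : 98.4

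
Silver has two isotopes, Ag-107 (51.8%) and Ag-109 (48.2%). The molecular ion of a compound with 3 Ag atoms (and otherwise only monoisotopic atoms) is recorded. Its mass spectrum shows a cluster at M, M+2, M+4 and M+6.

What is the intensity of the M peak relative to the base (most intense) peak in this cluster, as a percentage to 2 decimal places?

35.82%

Binomial terms of (0.518 + 0.482)^3: M 0.1390, M+2 0.3880, M+4 0.3610, M+6 0.1120 → M+2 is the base peak.
P(M+2) = C(3,1) × 0.518^2 × 0.482^1 = 3 × 0.268324 × 0.4820 = 0.387997 (base)
P(M) = C(3,0) × 0.518^3 × 0.482^0 = 1 × 0.13899183 × 1.0000 = 0.138992
Relative intensity = 0.138992 / 0.387997 × 100 = 35.82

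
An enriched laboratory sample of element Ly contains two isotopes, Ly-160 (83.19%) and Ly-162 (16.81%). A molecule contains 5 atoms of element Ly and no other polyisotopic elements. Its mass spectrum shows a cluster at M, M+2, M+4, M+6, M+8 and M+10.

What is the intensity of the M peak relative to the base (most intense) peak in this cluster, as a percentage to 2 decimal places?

Term probabilities: M 0.3984, M+2 0.4026, M+4 0.1627, M+6 0.0329, M+8 0.0033, M+10 0.0001. Base peak = M+2.
P(M+2) = C(5,1) × 0.8319^4 × 0.1681^1 = 5 × 0.47894374 × 0.1681 = 0.402552 (base)
P(M) = C(5,0) × 0.8319^5 × 0.1681^0 = 1 × 0.39843329 × 1.0000 = 0.398433
Relative intensity = 0.398433 / 0.402552 × 100 = 98.98

98.98%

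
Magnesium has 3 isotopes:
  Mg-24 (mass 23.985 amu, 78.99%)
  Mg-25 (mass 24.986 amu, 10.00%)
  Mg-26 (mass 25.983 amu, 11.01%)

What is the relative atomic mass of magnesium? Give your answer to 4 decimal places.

24.3051 amu

Average mass = Σ (abundance × isotope mass) = 0.7899 × 23.985 + 0.1000 × 24.986 + 0.1101 × 25.983
= 18.94575 + 2.49860 + 2.86073 = 24.30508 amu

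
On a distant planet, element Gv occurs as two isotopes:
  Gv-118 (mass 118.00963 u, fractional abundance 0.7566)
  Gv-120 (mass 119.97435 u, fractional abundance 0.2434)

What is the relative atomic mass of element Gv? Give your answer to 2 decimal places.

118.49 u

Ar = Σ fᵢ·mᵢ = 0.7566 × 118.00963 + 0.2434 × 119.97435
= 89.286086 + 29.201757 = 118.487843 u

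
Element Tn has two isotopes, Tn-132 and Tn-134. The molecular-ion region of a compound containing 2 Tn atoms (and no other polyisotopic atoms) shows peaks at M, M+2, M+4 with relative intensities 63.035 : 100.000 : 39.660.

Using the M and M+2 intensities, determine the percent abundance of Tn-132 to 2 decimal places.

Write p for the Tn-132 fraction. I(M+2)/I(M) = [C(2,1)·p^1·(1−p)] / p^2 = 2·(1−p)/p = 100.000/63.035 = 1.5864
(1−p)/p = 1.5864/2 = 0.7932  ⇒  p = 1/(1 + 0.7932) = 0.5577
Tn-132: 55.77%, Tn-134: 44.23%.

55.77%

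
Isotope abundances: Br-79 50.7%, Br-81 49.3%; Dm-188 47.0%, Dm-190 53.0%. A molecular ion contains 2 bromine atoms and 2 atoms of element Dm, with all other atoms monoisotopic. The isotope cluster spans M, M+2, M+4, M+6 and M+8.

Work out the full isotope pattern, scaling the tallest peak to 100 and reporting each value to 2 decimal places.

Bromine pattern (n=2): 0.257049 : 0.499902 : 0.243049
Element Dm pattern (n=2): 0.2209 : 0.4982 : 0.2809
Convolve the two distributions (both contribute in 2-u steps):
  M: 0.257049×0.2209 = 0.056782
  M+2: 0.257049×0.4982 + 0.499902×0.2209 = 0.238490
  M+4: 0.257049×0.2809 + 0.499902×0.4982 + 0.243049×0.2209 = 0.374946
  M+6: 0.499902×0.2809 + 0.243049×0.4982 = 0.261509
  M+8: 0.243049×0.2809 = 0.068272
Scale to base peak (0.374946) = 100: 15.14 : 63.61 : 100.00 : 69.75 : 18.21

15.14 : 63.61 : 100.00 : 69.75 : 18.21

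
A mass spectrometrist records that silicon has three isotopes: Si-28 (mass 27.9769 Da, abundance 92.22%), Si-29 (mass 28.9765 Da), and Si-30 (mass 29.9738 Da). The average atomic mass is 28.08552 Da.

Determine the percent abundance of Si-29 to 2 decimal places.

The remaining 7.78% is split between Si-29 (fraction x) and Si-30 (fraction 0.0778 − x).
Substituting: 28.9765x + 29.9738(0.0778 − x) = 2.28522282
(28.9765 − 29.9738)x = -0.04673882  ⇒  x = 0.04687, y = 0.03093
Si-29: 4.69%, Si-30: 3.09%.

4.69%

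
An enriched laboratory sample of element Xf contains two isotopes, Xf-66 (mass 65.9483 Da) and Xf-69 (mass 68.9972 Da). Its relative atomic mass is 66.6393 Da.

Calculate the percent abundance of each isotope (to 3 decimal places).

Xf-66: 77.336%, Xf-69: 22.664%

Let x be the fractional abundance of Xf-66; then Xf-69 has abundance 1 − x.
65.9483·x + 68.9972·(1 − x) = 66.6393
(65.9483 − 68.9972)·x = 66.6393 − 68.9972
x = -2.3579 / -3.0489 = 0.77336 → 77.336% Xf-66, 22.664% Xf-69.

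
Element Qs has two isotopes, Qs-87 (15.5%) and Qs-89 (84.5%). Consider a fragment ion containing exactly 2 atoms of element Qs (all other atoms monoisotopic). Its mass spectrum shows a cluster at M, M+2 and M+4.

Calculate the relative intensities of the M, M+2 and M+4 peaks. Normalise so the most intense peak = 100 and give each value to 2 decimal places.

Each Qs atom is independently Qs-87 (p = 0.155) or Qs-89 (q = 0.845); the cluster is the binomial expansion (p + q)^2.
P(M) = 0.155^2 = 0.024025
P(M+2) = 2 × 0.155^1 × 0.845^1 = 0.261950
P(M+4) = 0.845^2 = 0.714025
The M+4 peak is largest (0.714025); scaling to 100 gives 3.36 : 36.69 : 100.00.

3.36 : 36.69 : 100.00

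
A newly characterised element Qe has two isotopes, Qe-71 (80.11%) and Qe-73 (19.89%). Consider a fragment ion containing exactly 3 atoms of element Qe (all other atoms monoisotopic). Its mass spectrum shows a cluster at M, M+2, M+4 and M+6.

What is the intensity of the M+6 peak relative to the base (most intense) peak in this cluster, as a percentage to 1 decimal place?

1.5%

Binomial terms of (0.8011 + 0.1989)^3: M 0.5141, M+2 0.3829, M+4 0.0951, M+6 0.0079 → M is the base peak.
P(M) = C(3,0) × 0.8011^3 × 0.1989^0 = 1 × 0.51411491 × 1.0000 = 0.514115 (base)
P(M+6) = C(3,3) × 0.8011^0 × 0.1989^3 = 1 × 1.0000 × 0.00786872 = 0.007869
Relative intensity = 0.007869 / 0.514115 × 100 = 1.5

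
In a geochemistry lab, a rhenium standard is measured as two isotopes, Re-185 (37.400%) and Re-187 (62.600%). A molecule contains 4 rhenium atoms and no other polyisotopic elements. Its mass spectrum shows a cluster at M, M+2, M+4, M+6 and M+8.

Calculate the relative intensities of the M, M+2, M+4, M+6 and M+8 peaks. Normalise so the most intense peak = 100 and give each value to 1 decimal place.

Each Re atom is independently Re-185 (p = 0.37400) or Re-187 (q = 0.62600); the cluster is the binomial expansion (p + q)^4.
P(M) = 0.37400^4 = 0.019565
P(M+2) = 4 × 0.37400^3 × 0.62600^1 = 0.130993
P(M+4) = 6 × 0.37400^2 × 0.62600^2 = 0.328884
P(M+6) = 4 × 0.37400^1 × 0.62600^3 = 0.366990
P(M+8) = 0.62600^4 = 0.153567
The M+6 peak is largest (0.366990); scaling to 100 gives 5.3 : 35.7 : 89.6 : 100.0 : 41.8.

5.3 : 35.7 : 89.6 : 100.0 : 41.8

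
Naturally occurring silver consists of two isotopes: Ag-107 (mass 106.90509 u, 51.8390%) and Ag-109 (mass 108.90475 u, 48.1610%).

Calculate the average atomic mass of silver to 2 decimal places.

107.87 u

Average mass = Σ (abundance × isotope mass) = 0.518390 × 106.90509 + 0.481610 × 108.90475
= 55.418530 + 52.449617 = 107.868147 u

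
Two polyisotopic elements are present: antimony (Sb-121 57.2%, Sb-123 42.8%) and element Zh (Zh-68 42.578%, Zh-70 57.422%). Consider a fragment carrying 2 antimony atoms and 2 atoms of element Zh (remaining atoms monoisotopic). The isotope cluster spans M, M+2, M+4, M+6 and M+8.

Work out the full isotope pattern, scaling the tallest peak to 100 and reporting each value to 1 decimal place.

Antimony pattern (n=2): 0.327184 : 0.489632 : 0.183184
Element Zh pattern (n=2): 0.18128861 : 0.48898278 : 0.32972861
Convolve the two distributions (both contribute in 2-u steps):
  M: 0.327184×0.18128861 = 0.059315
  M+2: 0.327184×0.48898278 + 0.489632×0.18128861 = 0.248752
  M+4: 0.327184×0.32972861 + 0.489632×0.48898278 + 0.183184×0.18128861 = 0.380513
  M+6: 0.489632×0.32972861 + 0.183184×0.48898278 = 0.251020
  M+8: 0.183184×0.32972861 = 0.060401
Scale to base peak (0.380513) = 100: 15.6 : 65.4 : 100.0 : 66.0 : 15.9

15.6 : 65.4 : 100.0 : 66.0 : 15.9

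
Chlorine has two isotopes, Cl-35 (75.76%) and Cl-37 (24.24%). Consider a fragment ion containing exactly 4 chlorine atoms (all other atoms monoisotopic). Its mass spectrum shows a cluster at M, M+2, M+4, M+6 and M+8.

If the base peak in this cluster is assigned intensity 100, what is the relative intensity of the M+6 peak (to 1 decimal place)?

Binomial terms of (0.7576 + 0.2424)^4: M 0.3294, M+2 0.4216, M+4 0.2023, M+6 0.0432, M+8 0.0035 → M+2 is the base peak.
P(M+2) = C(4,1) × 0.7576^3 × 0.2424^1 = 4 × 0.4348304 × 0.2424 = 0.421612 (base)
P(M+6) = C(4,3) × 0.7576^1 × 0.2424^3 = 4 × 0.7576 × 0.01424288 = 0.043162
Relative intensity = 0.043162 / 0.421612 × 100 = 10.2

10.2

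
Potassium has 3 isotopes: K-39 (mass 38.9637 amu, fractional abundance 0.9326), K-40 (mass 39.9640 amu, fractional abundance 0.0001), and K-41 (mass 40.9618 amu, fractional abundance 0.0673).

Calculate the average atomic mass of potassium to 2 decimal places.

The abundance-weighted mean is 0.9326 × 38.9637 + 0.0001 × 39.9640 + 0.0673 × 40.9618
= 36.33755 + 0.00400 + 2.75673 = 39.09828 amu

39.10 amu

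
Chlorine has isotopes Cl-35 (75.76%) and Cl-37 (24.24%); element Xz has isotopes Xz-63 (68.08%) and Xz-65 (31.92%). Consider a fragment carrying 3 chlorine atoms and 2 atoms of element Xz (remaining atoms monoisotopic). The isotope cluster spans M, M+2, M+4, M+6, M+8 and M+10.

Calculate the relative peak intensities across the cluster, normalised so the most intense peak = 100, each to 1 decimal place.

Chlorine pattern (n=3): 0.4348304 : 0.41738208 : 0.13354464 : 0.01424288
Element Xz pattern (n=2): 0.46348864 : 0.43462272 : 0.10188864
Convolve the two distributions (both contribute in 2-u steps):
  M: 0.4348304×0.46348864 = 0.201539
  M+2: 0.4348304×0.43462272 + 0.41738208×0.46348864 = 0.382439
  M+4: 0.4348304×0.10188864 + 0.41738208×0.43462272 + 0.13354464×0.46348864 = 0.287604
  M+6: 0.41738208×0.10188864 + 0.13354464×0.43462272 + 0.01424288×0.46348864 = 0.107169
  M+8: 0.13354464×0.10188864 + 0.01424288×0.43462272 = 0.019797
  M+10: 0.01424288×0.10188864 = 0.001451
Scale to base peak (0.382439) = 100: 52.7 : 100.0 : 75.2 : 28.0 : 5.2 : 0.4

52.7 : 100.0 : 75.2 : 28.0 : 5.2 : 0.4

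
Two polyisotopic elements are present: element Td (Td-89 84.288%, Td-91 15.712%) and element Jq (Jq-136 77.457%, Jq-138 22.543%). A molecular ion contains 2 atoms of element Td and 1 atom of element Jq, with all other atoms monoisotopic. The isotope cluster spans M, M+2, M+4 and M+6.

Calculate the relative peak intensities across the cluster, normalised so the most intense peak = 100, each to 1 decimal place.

Element Td pattern (n=2): 0.71044669 : 0.26486661 : 0.02468669
Element Jq pattern (n=1): 0.77457 : 0.22543
Convolve the two distributions (both contribute in 2-u steps):
  M: 0.71044669×0.77457 = 0.550291
  M+2: 0.71044669×0.22543 + 0.26486661×0.77457 = 0.365314
  M+4: 0.26486661×0.22543 + 0.02468669×0.77457 = 0.078830
  M+6: 0.02468669×0.22543 = 0.005565
Scale to base peak (0.550291) = 100: 100.0 : 66.4 : 14.3 : 1.0

100.0 : 66.4 : 14.3 : 1.0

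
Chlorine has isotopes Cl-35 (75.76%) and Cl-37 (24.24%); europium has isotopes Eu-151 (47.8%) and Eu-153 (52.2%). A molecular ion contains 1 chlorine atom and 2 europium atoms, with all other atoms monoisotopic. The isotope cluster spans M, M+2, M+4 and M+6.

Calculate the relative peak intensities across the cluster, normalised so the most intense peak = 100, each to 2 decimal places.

39.94 : 100.00 : 75.53 : 15.24

Chlorine pattern (n=1): 0.7576 : 0.2424
Europium pattern (n=2): 0.228484 : 0.499032 : 0.272484
Convolve the two distributions (both contribute in 2-u steps):
  M: 0.7576×0.228484 = 0.173099
  M+2: 0.7576×0.499032 + 0.2424×0.228484 = 0.433451
  M+4: 0.7576×0.272484 + 0.2424×0.499032 = 0.327399
  M+6: 0.2424×0.272484 = 0.066050
Scale to base peak (0.433451) = 100: 39.94 : 100.00 : 75.53 : 15.24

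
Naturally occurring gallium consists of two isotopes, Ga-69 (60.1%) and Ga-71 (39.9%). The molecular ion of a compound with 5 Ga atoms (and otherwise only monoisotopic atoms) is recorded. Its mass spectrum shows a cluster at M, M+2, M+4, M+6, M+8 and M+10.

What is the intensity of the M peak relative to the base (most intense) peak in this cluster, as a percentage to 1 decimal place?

Binomial terms of (0.601 + 0.399)^5: M 0.0784, M+2 0.2603, M+4 0.3456, M+6 0.2294, M+8 0.0762, M+10 0.0101 → M+4 is the base peak.
P(M+4) = C(5,2) × 0.601^3 × 0.399^2 = 10 × 0.2170818 × 0.159201 = 0.345596 (base)
P(M) = C(5,0) × 0.601^5 × 0.399^0 = 1 × 0.07841016 × 1.0000 = 0.078410
Relative intensity = 0.078410 / 0.345596 × 100 = 22.7

22.7%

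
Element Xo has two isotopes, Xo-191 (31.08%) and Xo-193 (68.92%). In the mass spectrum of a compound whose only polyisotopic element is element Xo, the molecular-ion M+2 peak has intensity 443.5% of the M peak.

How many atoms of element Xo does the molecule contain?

For n independent Xo atoms, I(M+2)/I(M) = n · (abundance Xo-193) / (abundance Xo-191) = n · 0.6892/0.3108.
n = 4.435 × 0.3108/0.6892 = 2.00 ≈ 2

2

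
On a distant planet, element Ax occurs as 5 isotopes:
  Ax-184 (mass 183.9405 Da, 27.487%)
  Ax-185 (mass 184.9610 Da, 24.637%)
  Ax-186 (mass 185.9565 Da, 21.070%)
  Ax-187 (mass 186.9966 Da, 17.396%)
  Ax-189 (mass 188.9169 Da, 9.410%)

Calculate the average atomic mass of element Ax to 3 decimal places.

185.617 Da

Weight each isotope mass by its fractional abundance: 0.27487 × 183.9405 + 0.24637 × 184.9610 + 0.21070 × 185.9565 + 0.17396 × 186.9966 + 0.09410 × 188.9169
= 50.55973 + 45.56884 + 39.18103 + 32.52993 + 17.77708 = 185.61661 Da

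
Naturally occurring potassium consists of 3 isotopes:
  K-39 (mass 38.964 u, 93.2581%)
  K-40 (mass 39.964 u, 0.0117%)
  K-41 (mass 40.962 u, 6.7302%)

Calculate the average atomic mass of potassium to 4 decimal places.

Weight each isotope mass by its fractional abundance: 0.932581 × 38.964 + 0.000117 × 39.964 + 0.067302 × 40.962
= 36.33709 + 0.00468 + 2.75682 = 39.09859 u

39.0986 u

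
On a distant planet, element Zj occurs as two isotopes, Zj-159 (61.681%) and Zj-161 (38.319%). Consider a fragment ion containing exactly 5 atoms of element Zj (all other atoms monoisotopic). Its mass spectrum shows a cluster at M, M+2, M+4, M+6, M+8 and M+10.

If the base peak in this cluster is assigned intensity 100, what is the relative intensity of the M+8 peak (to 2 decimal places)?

Term probabilities: M 0.0893, M+2 0.2773, M+4 0.3446, M+6 0.2141, M+8 0.0665, M+10 0.0083. Base peak = M+4.
P(M+4) = C(5,2) × 0.61681^3 × 0.38319^2 = 10 × 0.23466819 × 0.14683458 = 0.344574 (base)
P(M+8) = C(5,4) × 0.61681^1 × 0.38319^4 = 5 × 0.61681 × 0.02156039 = 0.066493
Relative intensity = 0.066493 / 0.344574 × 100 = 19.30

19.30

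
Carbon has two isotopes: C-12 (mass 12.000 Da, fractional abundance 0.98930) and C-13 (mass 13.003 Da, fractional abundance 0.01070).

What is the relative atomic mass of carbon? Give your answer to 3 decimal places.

Average mass = Σ (abundance × isotope mass) = 0.98930 × 12.000 + 0.01070 × 13.003
= 11.8716 + 0.1391 = 12.0107 Da

12.011 Da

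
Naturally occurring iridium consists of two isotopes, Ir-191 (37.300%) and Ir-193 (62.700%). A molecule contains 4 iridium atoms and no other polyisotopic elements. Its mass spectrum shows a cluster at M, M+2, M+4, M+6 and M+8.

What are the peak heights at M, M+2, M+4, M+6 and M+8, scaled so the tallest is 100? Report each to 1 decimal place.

Expanding (0.37300 + 0.62700)^4:
P(M) = 0.37300^4 = 0.019357
P(M+2) = 4 × 0.37300^3 × 0.62700^1 = 0.130153
P(M+4) = 6 × 0.37300^2 × 0.62700^2 = 0.328174
P(M+6) = 4 × 0.37300^1 × 0.62700^3 = 0.367766
P(M+8) = 0.62700^4 = 0.154550
The M+6 peak is largest (0.367766); scaling to 100 gives 5.3 : 35.4 : 89.2 : 100.0 : 42.0.

5.3 : 35.4 : 89.2 : 100.0 : 42.0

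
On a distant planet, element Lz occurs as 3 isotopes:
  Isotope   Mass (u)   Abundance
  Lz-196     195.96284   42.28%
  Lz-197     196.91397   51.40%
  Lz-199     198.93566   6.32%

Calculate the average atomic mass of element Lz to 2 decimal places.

196.64 u

Weight each isotope mass by its fractional abundance: 0.4228 × 195.96284 + 0.5140 × 196.91397 + 0.0632 × 198.93566
= 82.853089 + 101.213781 + 12.572734 = 196.639604 u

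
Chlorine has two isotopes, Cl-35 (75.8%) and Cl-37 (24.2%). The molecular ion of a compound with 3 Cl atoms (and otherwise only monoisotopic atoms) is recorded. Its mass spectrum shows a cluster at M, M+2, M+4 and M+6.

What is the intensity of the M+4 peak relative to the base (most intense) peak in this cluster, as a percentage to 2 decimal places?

Term probabilities: M 0.4355, M+2 0.4171, M+4 0.1332, M+6 0.0142. Base peak = M.
P(M) = C(3,0) × 0.758^3 × 0.242^0 = 1 × 0.43551951 × 1.0000 = 0.435520 (base)
P(M+4) = C(3,2) × 0.758^1 × 0.242^2 = 3 × 0.7580 × 0.058564 = 0.133175
Relative intensity = 0.133175 / 0.435520 × 100 = 30.58

30.58%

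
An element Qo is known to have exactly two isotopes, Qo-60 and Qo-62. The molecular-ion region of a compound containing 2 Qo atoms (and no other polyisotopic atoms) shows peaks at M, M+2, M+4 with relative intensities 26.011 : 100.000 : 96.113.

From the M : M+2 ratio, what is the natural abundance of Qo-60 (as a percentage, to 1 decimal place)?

Let p = fractional abundance of Qo-60. I(M+2)/I(M) = [C(2,1)·p^1·(1−p)] / p^2 = 2·(1−p)/p = 100.000/26.011 = 3.8445
(1−p)/p = 3.8445/2 = 1.9223  ⇒  p = 1/(1 + 1.9223) = 0.3422
Qo-60: 34.2%, Qo-62: 65.8%.

34.2%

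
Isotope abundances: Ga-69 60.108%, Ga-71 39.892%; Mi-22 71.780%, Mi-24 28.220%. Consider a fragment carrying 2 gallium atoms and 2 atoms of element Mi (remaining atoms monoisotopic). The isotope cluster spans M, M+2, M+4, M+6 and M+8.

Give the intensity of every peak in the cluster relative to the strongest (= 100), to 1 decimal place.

Gallium pattern (n=2): 0.36129717 : 0.47956567 : 0.15913717
Element Mi pattern (n=2): 0.51523684 : 0.40512632 : 0.07963684
Convolve the two distributions (both contribute in 2-u steps):
  M: 0.36129717×0.51523684 = 0.186154
  M+2: 0.36129717×0.40512632 + 0.47956567×0.51523684 = 0.393461
  M+4: 0.36129717×0.07963684 + 0.47956567×0.40512632 + 0.15913717×0.51523684 = 0.305051
  M+6: 0.47956567×0.07963684 + 0.15913717×0.40512632 = 0.102662
  M+8: 0.15913717×0.07963684 = 0.012673
Scale to base peak (0.393461) = 100: 47.3 : 100.0 : 77.5 : 26.1 : 3.2

47.3 : 100.0 : 77.5 : 26.1 : 3.2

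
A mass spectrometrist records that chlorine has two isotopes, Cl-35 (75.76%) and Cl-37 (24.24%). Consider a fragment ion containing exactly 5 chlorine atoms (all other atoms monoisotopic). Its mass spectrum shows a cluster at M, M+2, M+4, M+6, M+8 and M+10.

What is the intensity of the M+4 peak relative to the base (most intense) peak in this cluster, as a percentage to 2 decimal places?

Term probabilities: M 0.2496, M+2 0.3993, M+4 0.2555, M+6 0.0817, M+8 0.0131, M+10 0.0008. Base peak = M+2.
P(M+2) = C(5,1) × 0.7576^4 × 0.2424^1 = 5 × 0.32942751 × 0.2424 = 0.399266 (base)
P(M+4) = C(5,2) × 0.7576^3 × 0.2424^2 = 10 × 0.4348304 × 0.05875776 = 0.255497
Relative intensity = 0.255497 / 0.399266 × 100 = 63.99

63.99%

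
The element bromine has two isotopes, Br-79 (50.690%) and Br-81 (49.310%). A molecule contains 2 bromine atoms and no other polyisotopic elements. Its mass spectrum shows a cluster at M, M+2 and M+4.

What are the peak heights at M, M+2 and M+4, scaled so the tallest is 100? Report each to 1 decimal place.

51.4 : 100.0 : 48.6

The 2 Br atoms are independent, so intensities follow the terms of (0.50690 + 0.49310)^2.
P(M) = 0.50690^2 = 0.256948
P(M+2) = 2 × 0.50690^1 × 0.49310^1 = 0.499905
P(M+4) = 0.49310^2 = 0.243148
The M+2 peak is largest (0.499905); scaling to 100 gives 51.4 : 100.0 : 48.6.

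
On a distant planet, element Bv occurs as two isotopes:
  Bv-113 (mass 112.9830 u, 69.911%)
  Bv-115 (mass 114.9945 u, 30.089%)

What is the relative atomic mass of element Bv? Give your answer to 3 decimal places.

113.588 u

The abundance-weighted mean is 0.69911 × 112.9830 + 0.30089 × 114.9945
= 78.98755 + 34.60070 = 113.58825 u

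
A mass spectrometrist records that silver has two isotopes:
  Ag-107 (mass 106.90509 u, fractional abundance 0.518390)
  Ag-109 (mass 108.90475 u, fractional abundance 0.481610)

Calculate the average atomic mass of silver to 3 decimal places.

107.868 u

Ar = Σ fᵢ·mᵢ = 0.518390 × 106.90509 + 0.481610 × 108.90475
= 55.418530 + 52.449617 = 107.868147 u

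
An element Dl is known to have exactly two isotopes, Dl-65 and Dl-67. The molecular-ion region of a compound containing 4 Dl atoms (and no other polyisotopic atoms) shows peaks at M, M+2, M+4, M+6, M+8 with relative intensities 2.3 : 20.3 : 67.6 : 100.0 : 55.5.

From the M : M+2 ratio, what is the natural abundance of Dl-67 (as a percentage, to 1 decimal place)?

68.8%

If p is the fraction of Dl that is Dl-65, then I(M+2)/I(M) = [C(4,1)·p^3·(1−p)] / p^4 = 4·(1−p)/p = 20.3/2.3 = 8.8261
(1−p)/p = 8.8261/4 = 2.2065  ⇒  p = 1/(1 + 2.2065) = 0.3119
Dl-65: 31.2%, Dl-67: 68.8%.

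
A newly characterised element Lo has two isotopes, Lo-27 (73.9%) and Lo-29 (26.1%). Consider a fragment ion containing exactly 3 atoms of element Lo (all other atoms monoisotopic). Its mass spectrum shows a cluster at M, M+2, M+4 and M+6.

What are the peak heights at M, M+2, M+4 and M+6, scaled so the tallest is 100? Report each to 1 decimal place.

94.4 : 100.0 : 35.3 : 4.2

The 3 Lo atoms are independent, so intensities follow the terms of (0.739 + 0.261)^3.
P(M) = 0.739^3 = 0.403583
P(M+2) = 3 × 0.739^2 × 0.261^1 = 0.427613
P(M+4) = 3 × 0.739^1 × 0.261^2 = 0.151024
P(M+6) = 0.261^3 = 0.017780
The M+2 peak is largest (0.427613); scaling to 100 gives 94.4 : 100.0 : 35.3 : 4.2.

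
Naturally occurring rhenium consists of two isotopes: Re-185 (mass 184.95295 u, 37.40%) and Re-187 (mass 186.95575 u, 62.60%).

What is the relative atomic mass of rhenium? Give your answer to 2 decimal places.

186.21 u

Ar = Σ fᵢ·mᵢ = 0.3740 × 184.95295 + 0.6260 × 186.95575
= 69.172403 + 117.034300 = 186.206703 u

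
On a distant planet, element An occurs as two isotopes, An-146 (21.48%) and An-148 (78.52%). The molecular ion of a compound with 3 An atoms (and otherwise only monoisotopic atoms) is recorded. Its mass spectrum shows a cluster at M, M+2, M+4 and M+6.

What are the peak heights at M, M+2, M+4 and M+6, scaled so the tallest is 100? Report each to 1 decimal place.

Expanding (0.2148 + 0.7852)^3:
P(M) = 0.2148^3 = 0.009911
P(M+2) = 3 × 0.2148^2 × 0.7852^1 = 0.108685
P(M+4) = 3 × 0.2148^1 × 0.7852^2 = 0.397298
P(M+6) = 0.7852^3 = 0.484106
The M+6 peak is largest (0.484106); scaling to 100 gives 2.0 : 22.5 : 82.1 : 100.0.

2.0 : 22.5 : 82.1 : 100.0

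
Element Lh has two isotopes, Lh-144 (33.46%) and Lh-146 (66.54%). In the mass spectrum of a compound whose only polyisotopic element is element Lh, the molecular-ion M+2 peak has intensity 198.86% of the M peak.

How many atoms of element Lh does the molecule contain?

For n independent Lh atoms, I(M+2)/I(M) = n · (abundance Lh-146) / (abundance Lh-144) = n · 0.6654/0.3346.
n = 1.9886 × 0.3346/0.6654 = 1.00 ≈ 1

1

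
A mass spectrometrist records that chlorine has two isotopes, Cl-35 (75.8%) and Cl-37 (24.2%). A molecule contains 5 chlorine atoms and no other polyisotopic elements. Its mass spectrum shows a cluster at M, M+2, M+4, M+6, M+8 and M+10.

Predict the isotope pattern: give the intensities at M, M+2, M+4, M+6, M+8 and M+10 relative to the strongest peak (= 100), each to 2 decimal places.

Each Cl atom is independently Cl-35 (p = 0.758) or Cl-37 (q = 0.242); the cluster is the binomial expansion (p + q)^5.
P(M) = 0.758^5 = 0.250234
P(M+2) = 5 × 0.758^4 × 0.242^1 = 0.399450
P(M+4) = 10 × 0.758^3 × 0.242^2 = 0.255058
P(M+6) = 10 × 0.758^2 × 0.242^3 = 0.081430
P(M+8) = 5 × 0.758^1 × 0.242^4 = 0.012999
P(M+10) = 0.242^5 = 0.000830
The M+2 peak is largest (0.399450); scaling to 100 gives 62.64 : 100.00 : 63.85 : 20.39 : 3.25 : 0.21.

62.64 : 100.00 : 63.85 : 20.39 : 3.25 : 0.21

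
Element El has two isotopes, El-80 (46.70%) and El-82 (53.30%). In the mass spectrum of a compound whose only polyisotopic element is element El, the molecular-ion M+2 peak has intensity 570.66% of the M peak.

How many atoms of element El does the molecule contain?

5

For n independent El atoms, I(M+2)/I(M) = n · (abundance El-82) / (abundance El-80) = n · 0.5330/0.4670.
n = 5.7066 × 0.4670/0.5330 = 5.00 ≈ 5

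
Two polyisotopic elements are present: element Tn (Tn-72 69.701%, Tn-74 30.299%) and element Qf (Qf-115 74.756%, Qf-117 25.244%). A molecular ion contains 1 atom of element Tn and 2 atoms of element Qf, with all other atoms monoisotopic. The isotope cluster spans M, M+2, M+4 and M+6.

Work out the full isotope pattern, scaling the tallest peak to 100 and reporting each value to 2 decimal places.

Element Tn pattern (n=1): 0.69701 : 0.30299
Element Qf pattern (n=2): 0.55884595 : 0.37742809 : 0.06372595
Convolve the two distributions (both contribute in 2-u steps):
  M: 0.69701×0.55884595 = 0.389521
  M+2: 0.69701×0.37742809 + 0.30299×0.55884595 = 0.432396
  M+4: 0.69701×0.06372595 + 0.30299×0.37742809 = 0.158775
  M+6: 0.30299×0.06372595 = 0.019308
Scale to base peak (0.432396) = 100: 90.08 : 100.00 : 36.72 : 4.47

90.08 : 100.00 : 36.72 : 4.47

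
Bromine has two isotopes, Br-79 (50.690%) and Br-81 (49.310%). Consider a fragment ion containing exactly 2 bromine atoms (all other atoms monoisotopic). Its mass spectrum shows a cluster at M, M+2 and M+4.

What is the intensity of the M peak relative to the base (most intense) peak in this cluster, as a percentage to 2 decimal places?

Binomial terms of (0.50690 + 0.49310)^2: M 0.2569, M+2 0.4999, M+4 0.2431 → M+2 is the base peak.
P(M+2) = C(2,1) × 0.50690^1 × 0.49310^1 = 2 × 0.5069 × 0.4931 = 0.499905 (base)
P(M) = C(2,0) × 0.50690^2 × 0.49310^0 = 1 × 0.25694761 × 1.0000 = 0.256948
Relative intensity = 0.256948 / 0.499905 × 100 = 51.40

51.40%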